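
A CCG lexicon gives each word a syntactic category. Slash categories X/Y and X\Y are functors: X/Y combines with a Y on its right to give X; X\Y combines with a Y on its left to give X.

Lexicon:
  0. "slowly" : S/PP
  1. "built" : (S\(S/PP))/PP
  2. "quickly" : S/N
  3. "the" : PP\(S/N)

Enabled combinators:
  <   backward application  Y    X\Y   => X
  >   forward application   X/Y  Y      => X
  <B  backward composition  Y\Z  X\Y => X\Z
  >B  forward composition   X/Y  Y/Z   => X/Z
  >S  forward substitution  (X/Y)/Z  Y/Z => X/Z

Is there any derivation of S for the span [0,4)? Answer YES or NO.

YES

[0,4] S   <
  [0,1] "slowly" : S/PP
  [1,4] S\(S/PP)   >
    [1,2] "built" : (S\(S/PP))/PP
    [2,4] PP   <
      [2,3] "quickly" : S/N
      [3,4] "the" : PP\(S/N)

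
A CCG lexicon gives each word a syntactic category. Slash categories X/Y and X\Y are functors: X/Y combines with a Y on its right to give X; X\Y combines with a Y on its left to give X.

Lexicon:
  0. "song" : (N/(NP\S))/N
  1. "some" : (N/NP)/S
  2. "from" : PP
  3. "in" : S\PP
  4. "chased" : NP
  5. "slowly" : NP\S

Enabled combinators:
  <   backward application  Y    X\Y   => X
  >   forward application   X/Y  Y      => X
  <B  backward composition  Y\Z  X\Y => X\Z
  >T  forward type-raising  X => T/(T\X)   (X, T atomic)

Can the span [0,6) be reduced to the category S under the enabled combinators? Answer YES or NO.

(N/(NP\S))/N (N/NP)/S PP S\PP NP NP\S
CKY chart[0,6] = {N, N/(N\N), NP/(NP\N), PP/(PP\N), S/(S\N)}; S ∉ chart

NO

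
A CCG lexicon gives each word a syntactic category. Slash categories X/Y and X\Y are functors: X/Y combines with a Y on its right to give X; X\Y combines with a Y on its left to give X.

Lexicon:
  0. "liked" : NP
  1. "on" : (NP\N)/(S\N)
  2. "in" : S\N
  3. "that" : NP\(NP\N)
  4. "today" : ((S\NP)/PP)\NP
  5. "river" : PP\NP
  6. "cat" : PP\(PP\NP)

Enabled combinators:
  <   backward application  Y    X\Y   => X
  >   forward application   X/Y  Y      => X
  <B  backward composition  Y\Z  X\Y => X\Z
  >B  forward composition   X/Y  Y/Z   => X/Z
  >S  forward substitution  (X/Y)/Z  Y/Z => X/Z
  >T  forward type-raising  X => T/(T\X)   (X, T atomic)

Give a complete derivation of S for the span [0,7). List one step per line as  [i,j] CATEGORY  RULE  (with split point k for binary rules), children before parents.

[0,1] NP  lex  "liked"
[0,1] S/(S\NP)  >T
[1,2] (NP\N)/(S\N)  lex  "on"
[2,3] S\N  lex  "in"
[1,3] NP\N  >  k=2
[3,4] NP\(NP\N)  lex  "that"
[1,4] NP  <  k=3
[4,5] ((S\NP)/PP)\NP  lex  "today"
[1,5] (S\NP)/PP  <  k=4
[5,6] PP\NP  lex  "river"
[6,7] PP\(PP\NP)  lex  "cat"
[5,7] PP  <  k=6
[1,7] S\NP  >  k=5
[0,7] S  >  k=1

[0,7] S   >
  [0,1] S/(S\NP)   >T
    [0,1] "liked" : NP
  [1,7] S\NP   >
    [1,5] (S\NP)/PP   <
      [1,4] NP   <
        [1,3] NP\N   >
          [1,2] "on" : (NP\N)/(S\N)
          [2,3] "in" : S\N
        [3,4] "that" : NP\(NP\N)
      [4,5] "today" : ((S\NP)/PP)\NP
    [5,7] PP   <
      [5,6] "river" : PP\NP
      [6,7] "cat" : PP\(PP\NP)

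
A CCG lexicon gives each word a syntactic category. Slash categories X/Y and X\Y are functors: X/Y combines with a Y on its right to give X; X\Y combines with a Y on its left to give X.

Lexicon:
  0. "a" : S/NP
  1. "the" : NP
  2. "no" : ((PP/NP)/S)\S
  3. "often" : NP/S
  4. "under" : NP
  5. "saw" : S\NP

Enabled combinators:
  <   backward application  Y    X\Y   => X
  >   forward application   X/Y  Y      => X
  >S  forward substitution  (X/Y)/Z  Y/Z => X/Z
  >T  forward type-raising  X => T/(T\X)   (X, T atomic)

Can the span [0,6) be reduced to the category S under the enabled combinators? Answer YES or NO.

NO

S/NP NP ((PP/NP)/S)\S NP/S NP S\NP
CKY chart[0,6] = {N/(N\PP), NP/(NP\PP), PP, PP/(PP\PP), S/(S\PP)}; S ∉ chart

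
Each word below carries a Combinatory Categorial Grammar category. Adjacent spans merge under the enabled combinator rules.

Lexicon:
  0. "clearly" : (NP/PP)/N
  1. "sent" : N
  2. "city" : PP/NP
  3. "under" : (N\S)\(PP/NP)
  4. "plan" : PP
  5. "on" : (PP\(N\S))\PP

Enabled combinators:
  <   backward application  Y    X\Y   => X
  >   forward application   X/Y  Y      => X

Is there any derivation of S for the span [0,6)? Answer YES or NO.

NO

(NP/PP)/N N PP/NP (N\S)\(PP/NP) PP (PP\(N\S))\PP
CKY chart[0,6] = {NP}; S ∉ chart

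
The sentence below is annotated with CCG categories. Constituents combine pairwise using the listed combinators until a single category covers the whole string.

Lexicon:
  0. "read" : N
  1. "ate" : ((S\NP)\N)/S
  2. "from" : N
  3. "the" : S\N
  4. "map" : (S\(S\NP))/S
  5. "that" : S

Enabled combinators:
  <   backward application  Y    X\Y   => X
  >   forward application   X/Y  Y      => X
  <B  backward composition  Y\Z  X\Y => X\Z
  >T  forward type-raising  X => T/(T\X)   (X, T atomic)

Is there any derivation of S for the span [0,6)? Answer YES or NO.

YES

[0,6] S   <
  [0,4] S\NP   <
    [0,1] "read" : N
    [1,4] (S\NP)\N   >
      [1,2] "ate" : ((S\NP)\N)/S
      [2,4] S   <
        [2,3] "from" : N
        [3,4] "the" : S\N
  [4,6] S\(S\NP)   >
    [4,5] "map" : (S\(S\NP))/S
    [5,6] "that" : S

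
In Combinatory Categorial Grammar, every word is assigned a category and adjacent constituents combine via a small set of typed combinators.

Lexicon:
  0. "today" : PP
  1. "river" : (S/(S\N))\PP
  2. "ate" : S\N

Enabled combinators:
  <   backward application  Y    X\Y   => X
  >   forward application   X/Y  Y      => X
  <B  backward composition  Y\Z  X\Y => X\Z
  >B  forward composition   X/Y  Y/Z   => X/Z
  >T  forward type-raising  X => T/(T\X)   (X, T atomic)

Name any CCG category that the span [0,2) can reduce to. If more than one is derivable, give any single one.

S/(S\N)

[0,3] S   >
  [0,2] S/(S\N)   <
    [0,1] "today" : PP
    [1,2] "river" : (S/(S\N))\PP
  [2,3] "ate" : S\N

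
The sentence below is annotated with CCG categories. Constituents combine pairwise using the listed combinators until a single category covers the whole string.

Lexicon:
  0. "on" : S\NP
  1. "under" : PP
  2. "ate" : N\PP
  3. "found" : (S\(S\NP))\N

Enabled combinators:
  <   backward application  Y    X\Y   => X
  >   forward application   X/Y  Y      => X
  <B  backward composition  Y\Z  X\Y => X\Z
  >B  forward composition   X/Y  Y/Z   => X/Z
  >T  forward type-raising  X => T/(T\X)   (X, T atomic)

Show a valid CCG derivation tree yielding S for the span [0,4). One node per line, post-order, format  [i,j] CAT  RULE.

[0,1] S\NP  lex  "on"
[1,2] PP  lex  "under"
[1,2] N/(N\PP)  >T
[2,3] N\PP  lex  "ate"
[1,3] N  >  k=2
[3,4] (S\(S\NP))\N  lex  "found"
[1,4] S\(S\NP)  <  k=3
[0,4] S  <  k=1

[0,4] S   <
  [0,1] "on" : S\NP
  [1,4] S\(S\NP)   <
    [1,3] N   >
      [1,2] N/(N\PP)   >T
        [1,2] "under" : PP
      [2,3] "ate" : N\PP
    [3,4] "found" : (S\(S\NP))\N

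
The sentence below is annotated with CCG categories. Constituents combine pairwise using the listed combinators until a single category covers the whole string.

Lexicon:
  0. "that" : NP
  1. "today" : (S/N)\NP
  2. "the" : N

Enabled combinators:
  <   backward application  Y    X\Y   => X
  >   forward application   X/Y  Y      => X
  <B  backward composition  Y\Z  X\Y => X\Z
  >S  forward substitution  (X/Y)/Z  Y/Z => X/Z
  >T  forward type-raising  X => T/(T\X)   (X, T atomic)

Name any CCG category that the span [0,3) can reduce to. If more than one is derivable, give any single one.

S

[0,3] S   >
  [0,2] S/N   <
    [0,1] "that" : NP
    [1,2] "today" : (S/N)\NP
  [2,3] "the" : N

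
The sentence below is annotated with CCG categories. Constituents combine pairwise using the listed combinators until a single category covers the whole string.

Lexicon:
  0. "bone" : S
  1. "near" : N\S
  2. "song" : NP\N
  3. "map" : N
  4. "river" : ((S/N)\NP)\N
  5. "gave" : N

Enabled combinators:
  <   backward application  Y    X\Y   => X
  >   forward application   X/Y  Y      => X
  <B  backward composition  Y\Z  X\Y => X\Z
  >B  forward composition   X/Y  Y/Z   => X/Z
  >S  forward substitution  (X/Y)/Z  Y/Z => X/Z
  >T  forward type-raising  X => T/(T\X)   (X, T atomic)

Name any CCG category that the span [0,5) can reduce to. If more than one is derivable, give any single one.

[0,6] S   >
  [0,5] S/N   <
    [0,3] NP   >
      [0,1] NP/(NP\S)   >T
        [0,1] "bone" : S
      [1,3] NP\S   <B
        [1,2] "near" : N\S
        [2,3] "song" : NP\N
    [3,5] (S/N)\NP   <
      [3,4] "map" : N
      [4,5] "river" : ((S/N)\NP)\N
  [5,6] "gave" : N

S/N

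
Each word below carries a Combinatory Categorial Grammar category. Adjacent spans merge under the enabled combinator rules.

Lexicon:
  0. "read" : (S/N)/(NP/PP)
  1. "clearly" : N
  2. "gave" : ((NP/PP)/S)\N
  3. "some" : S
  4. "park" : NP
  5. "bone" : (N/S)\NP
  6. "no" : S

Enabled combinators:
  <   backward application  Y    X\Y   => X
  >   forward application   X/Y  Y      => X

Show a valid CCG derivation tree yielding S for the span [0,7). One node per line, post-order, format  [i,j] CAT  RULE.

[0,1] (S/N)/(NP/PP)  lex  "read"
[1,2] N  lex  "clearly"
[2,3] ((NP/PP)/S)\N  lex  "gave"
[1,3] (NP/PP)/S  <  k=2
[3,4] S  lex  "some"
[1,4] NP/PP  >  k=3
[0,4] S/N  >  k=1
[4,5] NP  lex  "park"
[5,6] (N/S)\NP  lex  "bone"
[4,6] N/S  <  k=5
[6,7] S  lex  "no"
[4,7] N  >  k=6
[0,7] S  >  k=4

[0,7] S   >
  [0,4] S/N   >
    [0,1] "read" : (S/N)/(NP/PP)
    [1,4] NP/PP   >
      [1,3] (NP/PP)/S   <
        [1,2] "clearly" : N
        [2,3] "gave" : ((NP/PP)/S)\N
      [3,4] "some" : S
  [4,7] N   >
    [4,6] N/S   <
      [4,5] "park" : NP
      [5,6] "bone" : (N/S)\NP
    [6,7] "no" : S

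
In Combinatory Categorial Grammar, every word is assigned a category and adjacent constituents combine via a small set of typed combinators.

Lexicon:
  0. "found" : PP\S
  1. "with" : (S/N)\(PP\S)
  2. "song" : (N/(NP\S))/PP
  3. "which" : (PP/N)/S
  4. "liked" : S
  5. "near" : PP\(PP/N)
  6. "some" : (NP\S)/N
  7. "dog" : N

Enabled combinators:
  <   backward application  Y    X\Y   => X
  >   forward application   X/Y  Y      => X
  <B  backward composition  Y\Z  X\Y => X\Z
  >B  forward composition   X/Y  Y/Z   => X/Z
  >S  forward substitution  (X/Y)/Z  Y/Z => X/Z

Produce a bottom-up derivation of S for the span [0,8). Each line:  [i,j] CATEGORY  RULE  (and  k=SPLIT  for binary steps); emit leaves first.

[0,1] PP\S  lex  "found"
[1,2] (S/N)\(PP\S)  lex  "with"
[0,2] S/N  <  k=1
[2,3] (N/(NP\S))/PP  lex  "song"
[3,4] (PP/N)/S  lex  "which"
[4,5] S  lex  "liked"
[3,5] PP/N  >  k=4
[5,6] PP\(PP/N)  lex  "near"
[3,6] PP  <  k=5
[2,6] N/(NP\S)  >  k=3
[6,7] (NP\S)/N  lex  "some"
[7,8] N  lex  "dog"
[6,8] NP\S  >  k=7
[2,8] N  >  k=6
[0,8] S  >  k=2

[0,8] S   >
  [0,2] S/N   <
    [0,1] "found" : PP\S
    [1,2] "with" : (S/N)\(PP\S)
  [2,8] N   >
    [2,6] N/(NP\S)   >
      [2,3] "song" : (N/(NP\S))/PP
      [3,6] PP   <
        [3,5] PP/N   >
          [3,4] "which" : (PP/N)/S
          [4,5] "liked" : S
        [5,6] "near" : PP\(PP/N)
    [6,8] NP\S   >
      [6,7] "some" : (NP\S)/N
      [7,8] "dog" : N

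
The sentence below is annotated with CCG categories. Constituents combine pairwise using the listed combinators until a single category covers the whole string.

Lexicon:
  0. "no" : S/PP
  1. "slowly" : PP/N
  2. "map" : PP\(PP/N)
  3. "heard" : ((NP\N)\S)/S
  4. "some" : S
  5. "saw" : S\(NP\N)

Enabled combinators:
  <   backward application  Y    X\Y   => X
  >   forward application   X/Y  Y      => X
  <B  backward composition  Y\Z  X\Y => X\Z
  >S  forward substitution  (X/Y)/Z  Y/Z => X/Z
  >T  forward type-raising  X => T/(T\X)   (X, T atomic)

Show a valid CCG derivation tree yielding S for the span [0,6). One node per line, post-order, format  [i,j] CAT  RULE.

[0,6] S   <
  [0,5] NP\N   <
    [0,3] S   >
      [0,1] "no" : S/PP
      [1,3] PP   <
        [1,2] "slowly" : PP/N
        [2,3] "map" : PP\(PP/N)
    [3,5] (NP\N)\S   >
      [3,4] "heard" : ((NP\N)\S)/S
      [4,5] "some" : S
  [5,6] "saw" : S\(NP\N)

[0,1] S/PP  lex  "no"
[1,2] PP/N  lex  "slowly"
[2,3] PP\(PP/N)  lex  "map"
[1,3] PP  <  k=2
[0,3] S  >  k=1
[3,4] ((NP\N)\S)/S  lex  "heard"
[4,5] S  lex  "some"
[3,5] (NP\N)\S  >  k=4
[0,5] NP\N  <  k=3
[5,6] S\(NP\N)  lex  "saw"
[0,6] S  <  k=5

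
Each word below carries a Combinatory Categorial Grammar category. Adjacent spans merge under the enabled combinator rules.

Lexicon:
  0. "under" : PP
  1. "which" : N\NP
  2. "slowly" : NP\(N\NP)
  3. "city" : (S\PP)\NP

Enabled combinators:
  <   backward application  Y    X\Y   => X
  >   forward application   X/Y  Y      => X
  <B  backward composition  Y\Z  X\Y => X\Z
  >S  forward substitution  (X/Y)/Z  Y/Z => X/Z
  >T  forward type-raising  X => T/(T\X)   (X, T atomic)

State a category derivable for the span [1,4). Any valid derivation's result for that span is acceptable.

S\PP

[0,4] S   <
  [0,1] "under" : PP
  [1,4] S\PP   <
    [1,3] NP   <
      [1,2] "which" : N\NP
      [2,3] "slowly" : NP\(N\NP)
    [3,4] "city" : (S\PP)\NP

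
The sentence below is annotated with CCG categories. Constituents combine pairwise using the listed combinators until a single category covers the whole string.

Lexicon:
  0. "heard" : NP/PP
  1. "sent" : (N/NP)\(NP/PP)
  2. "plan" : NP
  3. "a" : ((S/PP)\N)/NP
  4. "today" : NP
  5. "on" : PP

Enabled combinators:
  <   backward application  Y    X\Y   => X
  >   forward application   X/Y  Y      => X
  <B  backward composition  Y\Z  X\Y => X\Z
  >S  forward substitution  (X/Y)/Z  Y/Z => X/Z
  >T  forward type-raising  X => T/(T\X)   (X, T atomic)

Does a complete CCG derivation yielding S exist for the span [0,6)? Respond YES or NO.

YES

[0,6] S   >
  [0,5] S/PP   <
    [0,3] N   >
      [0,2] N/NP   <
        [0,1] "heard" : NP/PP
        [1,2] "sent" : (N/NP)\(NP/PP)
      [2,3] "plan" : NP
    [3,5] (S/PP)\N   >
      [3,4] "a" : ((S/PP)\N)/NP
      [4,5] "today" : NP
  [5,6] "on" : PP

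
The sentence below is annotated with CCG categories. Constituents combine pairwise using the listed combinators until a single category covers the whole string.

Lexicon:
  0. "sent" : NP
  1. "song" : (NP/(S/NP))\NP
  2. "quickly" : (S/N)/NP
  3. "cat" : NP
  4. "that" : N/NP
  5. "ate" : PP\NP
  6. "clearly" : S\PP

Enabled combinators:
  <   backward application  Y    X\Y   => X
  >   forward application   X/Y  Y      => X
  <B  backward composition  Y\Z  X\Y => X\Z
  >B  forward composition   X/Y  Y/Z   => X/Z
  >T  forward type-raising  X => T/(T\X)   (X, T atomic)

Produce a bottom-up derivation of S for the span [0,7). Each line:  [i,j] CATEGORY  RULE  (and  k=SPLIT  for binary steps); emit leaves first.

[0,1] NP  lex  "sent"
[1,2] (NP/(S/NP))\NP  lex  "song"
[0,2] NP/(S/NP)  <  k=1
[2,3] (S/N)/NP  lex  "quickly"
[3,4] NP  lex  "cat"
[2,4] S/N  >  k=3
[4,5] N/NP  lex  "that"
[2,5] S/NP  >B  k=4
[0,5] NP  >  k=2
[5,6] PP\NP  lex  "ate"
[6,7] S\PP  lex  "clearly"
[5,7] S\NP  <B  k=6
[0,7] S  <  k=5

[0,7] S   <
  [0,5] NP   >
    [0,2] NP/(S/NP)   <
      [0,1] "sent" : NP
      [1,2] "song" : (NP/(S/NP))\NP
    [2,5] S/NP   >B
      [2,4] S/N   >
        [2,3] "quickly" : (S/N)/NP
        [3,4] "cat" : NP
      [4,5] "that" : N/NP
  [5,7] S\NP   <B
    [5,6] "ate" : PP\NP
    [6,7] "clearly" : S\PP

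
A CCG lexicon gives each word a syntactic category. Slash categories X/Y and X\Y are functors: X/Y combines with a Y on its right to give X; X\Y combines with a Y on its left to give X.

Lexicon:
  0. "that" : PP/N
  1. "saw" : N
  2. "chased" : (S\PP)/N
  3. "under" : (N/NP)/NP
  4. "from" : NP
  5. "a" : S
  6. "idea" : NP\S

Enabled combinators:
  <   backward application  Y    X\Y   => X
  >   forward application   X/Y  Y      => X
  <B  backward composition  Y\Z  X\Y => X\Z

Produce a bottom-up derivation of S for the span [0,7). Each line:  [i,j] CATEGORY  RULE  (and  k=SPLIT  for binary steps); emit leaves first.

[0,7] S   <
  [0,2] PP   >
    [0,1] "that" : PP/N
    [1,2] "saw" : N
  [2,7] S\PP   >
    [2,3] "chased" : (S\PP)/N
    [3,7] N   >
      [3,5] N/NP   >
        [3,4] "under" : (N/NP)/NP
        [4,5] "from" : NP
      [5,7] NP   <
        [5,6] "a" : S
        [6,7] "idea" : NP\S

[0,1] PP/N  lex  "that"
[1,2] N  lex  "saw"
[0,2] PP  >  k=1
[2,3] (S\PP)/N  lex  "chased"
[3,4] (N/NP)/NP  lex  "under"
[4,5] NP  lex  "from"
[3,5] N/NP  >  k=4
[5,6] S  lex  "a"
[6,7] NP\S  lex  "idea"
[5,7] NP  <  k=6
[3,7] N  >  k=5
[2,7] S\PP  >  k=3
[0,7] S  <  k=2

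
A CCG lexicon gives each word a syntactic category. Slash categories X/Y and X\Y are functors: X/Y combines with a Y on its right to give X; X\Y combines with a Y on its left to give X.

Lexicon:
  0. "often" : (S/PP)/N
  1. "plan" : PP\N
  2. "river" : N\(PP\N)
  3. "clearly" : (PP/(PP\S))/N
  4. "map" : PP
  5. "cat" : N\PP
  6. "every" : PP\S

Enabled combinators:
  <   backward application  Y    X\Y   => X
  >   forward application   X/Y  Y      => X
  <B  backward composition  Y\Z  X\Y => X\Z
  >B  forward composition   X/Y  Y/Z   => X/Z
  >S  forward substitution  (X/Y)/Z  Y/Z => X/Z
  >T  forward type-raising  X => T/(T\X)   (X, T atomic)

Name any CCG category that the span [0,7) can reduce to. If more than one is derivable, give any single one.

S

[0,7] S   >
  [0,3] S/PP   >
    [0,1] "often" : (S/PP)/N
    [1,3] N   <
      [1,2] "plan" : PP\N
      [2,3] "river" : N\(PP\N)
  [3,7] PP   >
    [3,6] PP/(PP\S)   >
      [3,4] "clearly" : (PP/(PP\S))/N
      [4,6] N   <
        [4,5] "map" : PP
        [5,6] "cat" : N\PP
    [6,7] "every" : PP\S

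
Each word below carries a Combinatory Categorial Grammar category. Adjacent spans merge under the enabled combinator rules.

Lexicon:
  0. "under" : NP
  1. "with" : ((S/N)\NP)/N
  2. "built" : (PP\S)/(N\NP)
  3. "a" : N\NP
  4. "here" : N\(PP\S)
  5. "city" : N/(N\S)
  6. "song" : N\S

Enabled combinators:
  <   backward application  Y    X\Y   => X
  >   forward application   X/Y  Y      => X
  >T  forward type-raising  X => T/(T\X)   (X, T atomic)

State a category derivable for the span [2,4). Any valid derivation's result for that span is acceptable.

[0,7] S   >
  [0,5] S/N   <
    [0,1] "under" : NP
    [1,5] (S/N)\NP   >
      [1,2] "with" : ((S/N)\NP)/N
      [2,5] N   <
        [2,4] PP\S   >
          [2,3] "built" : (PP\S)/(N\NP)
          [3,4] "a" : N\NP
        [4,5] "here" : N\(PP\S)
  [5,7] N   >
    [5,6] "city" : N/(N\S)
    [6,7] "song" : N\S

PP\S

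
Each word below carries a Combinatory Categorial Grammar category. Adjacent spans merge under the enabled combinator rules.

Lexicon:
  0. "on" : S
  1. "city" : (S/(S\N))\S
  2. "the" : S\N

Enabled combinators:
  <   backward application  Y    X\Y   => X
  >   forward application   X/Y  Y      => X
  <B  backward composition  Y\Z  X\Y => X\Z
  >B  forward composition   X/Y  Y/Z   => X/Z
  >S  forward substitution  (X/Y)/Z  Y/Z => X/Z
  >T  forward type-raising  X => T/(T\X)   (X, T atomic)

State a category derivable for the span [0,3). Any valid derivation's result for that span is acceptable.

S

[0,3] S   >
  [0,2] S/(S\N)   <
    [0,1] "on" : S
    [1,2] "city" : (S/(S\N))\S
  [2,3] "the" : S\N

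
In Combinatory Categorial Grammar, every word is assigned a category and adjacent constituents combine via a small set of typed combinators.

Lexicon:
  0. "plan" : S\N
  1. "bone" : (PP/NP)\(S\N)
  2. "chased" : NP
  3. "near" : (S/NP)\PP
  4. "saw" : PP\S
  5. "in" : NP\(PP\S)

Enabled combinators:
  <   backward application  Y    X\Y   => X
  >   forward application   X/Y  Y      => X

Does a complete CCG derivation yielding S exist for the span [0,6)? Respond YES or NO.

[0,6] S   >
  [0,4] S/NP   <
    [0,3] PP   >
      [0,2] PP/NP   <
        [0,1] "plan" : S\N
        [1,2] "bone" : (PP/NP)\(S\N)
      [2,3] "chased" : NP
    [3,4] "near" : (S/NP)\PP
  [4,6] NP   <
    [4,5] "saw" : PP\S
    [5,6] "in" : NP\(PP\S)

YES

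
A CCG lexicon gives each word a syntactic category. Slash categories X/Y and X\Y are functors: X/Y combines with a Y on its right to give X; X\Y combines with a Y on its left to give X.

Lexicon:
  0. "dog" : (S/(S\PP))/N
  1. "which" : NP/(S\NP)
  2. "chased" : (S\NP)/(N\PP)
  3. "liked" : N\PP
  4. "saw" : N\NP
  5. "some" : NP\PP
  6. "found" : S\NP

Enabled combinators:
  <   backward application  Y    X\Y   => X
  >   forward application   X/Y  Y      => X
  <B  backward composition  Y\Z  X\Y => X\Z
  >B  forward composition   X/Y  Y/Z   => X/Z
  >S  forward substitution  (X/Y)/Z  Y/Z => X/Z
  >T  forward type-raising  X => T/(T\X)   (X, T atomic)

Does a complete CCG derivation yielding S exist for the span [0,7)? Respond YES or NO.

[0,7] S   >
  [0,5] S/(S\PP)   >
    [0,1] "dog" : (S/(S\PP))/N
    [1,5] N   <
      [1,4] NP   >
        [1,2] "which" : NP/(S\NP)
        [2,4] S\NP   >
          [2,3] "chased" : (S\NP)/(N\PP)
          [3,4] "liked" : N\PP
      [4,5] "saw" : N\NP
  [5,7] S\PP   <B
    [5,6] "some" : NP\PP
    [6,7] "found" : S\NP

YES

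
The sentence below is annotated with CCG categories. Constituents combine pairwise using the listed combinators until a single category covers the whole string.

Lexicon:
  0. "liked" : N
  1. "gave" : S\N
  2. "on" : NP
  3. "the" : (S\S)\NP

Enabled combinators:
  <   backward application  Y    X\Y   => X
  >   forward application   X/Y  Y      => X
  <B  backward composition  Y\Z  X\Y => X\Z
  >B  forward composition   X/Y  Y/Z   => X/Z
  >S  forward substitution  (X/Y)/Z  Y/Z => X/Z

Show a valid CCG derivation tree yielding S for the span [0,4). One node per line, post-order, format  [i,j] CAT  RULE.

[0,4] S   <
  [0,1] "liked" : N
  [1,4] S\N   <B
    [1,2] "gave" : S\N
    [2,4] S\S   <
      [2,3] "on" : NP
      [3,4] "the" : (S\S)\NP

[0,1] N  lex  "liked"
[1,2] S\N  lex  "gave"
[2,3] NP  lex  "on"
[3,4] (S\S)\NP  lex  "the"
[2,4] S\S  <  k=3
[1,4] S\N  <B  k=2
[0,4] S  <  k=1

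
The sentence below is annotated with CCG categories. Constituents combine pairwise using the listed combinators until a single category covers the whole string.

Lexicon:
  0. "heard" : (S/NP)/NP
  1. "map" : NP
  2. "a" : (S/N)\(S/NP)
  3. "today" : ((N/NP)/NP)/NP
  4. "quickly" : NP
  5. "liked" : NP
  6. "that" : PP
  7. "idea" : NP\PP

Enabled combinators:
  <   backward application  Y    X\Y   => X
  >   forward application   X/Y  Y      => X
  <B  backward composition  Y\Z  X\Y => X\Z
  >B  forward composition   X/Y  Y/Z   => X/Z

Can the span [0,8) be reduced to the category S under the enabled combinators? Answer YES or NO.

YES

[0,8] S   >
  [0,3] S/N   <
    [0,2] S/NP   >
      [0,1] "heard" : (S/NP)/NP
      [1,2] "map" : NP
    [2,3] "a" : (S/N)\(S/NP)
  [3,8] N   >
    [3,6] N/NP   >
      [3,5] (N/NP)/NP   >
        [3,4] "today" : ((N/NP)/NP)/NP
        [4,5] "quickly" : NP
      [5,6] "liked" : NP
    [6,8] NP   <
      [6,7] "that" : PP
      [7,8] "idea" : NP\PP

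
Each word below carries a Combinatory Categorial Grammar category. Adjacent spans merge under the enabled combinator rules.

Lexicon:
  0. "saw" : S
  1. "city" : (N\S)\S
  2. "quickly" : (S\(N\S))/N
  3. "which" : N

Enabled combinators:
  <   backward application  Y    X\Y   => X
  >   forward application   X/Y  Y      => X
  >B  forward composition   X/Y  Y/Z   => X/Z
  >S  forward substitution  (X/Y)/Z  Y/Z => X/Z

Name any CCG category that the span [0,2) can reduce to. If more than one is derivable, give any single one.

[0,4] S   <
  [0,2] N\S   <
    [0,1] "saw" : S
    [1,2] "city" : (N\S)\S
  [2,4] S\(N\S)   >
    [2,3] "quickly" : (S\(N\S))/N
    [3,4] "which" : N

N\S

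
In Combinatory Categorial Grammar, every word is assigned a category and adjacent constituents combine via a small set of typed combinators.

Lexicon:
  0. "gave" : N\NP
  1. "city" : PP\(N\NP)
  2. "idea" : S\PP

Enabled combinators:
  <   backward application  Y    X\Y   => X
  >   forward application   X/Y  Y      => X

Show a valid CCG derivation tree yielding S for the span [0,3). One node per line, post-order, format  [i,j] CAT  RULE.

[0,1] N\NP  lex  "gave"
[1,2] PP\(N\NP)  lex  "city"
[0,2] PP  <  k=1
[2,3] S\PP  lex  "idea"
[0,3] S  <  k=2

[0,3] S   <
  [0,2] PP   <
    [0,1] "gave" : N\NP
    [1,2] "city" : PP\(N\NP)
  [2,3] "idea" : S\PP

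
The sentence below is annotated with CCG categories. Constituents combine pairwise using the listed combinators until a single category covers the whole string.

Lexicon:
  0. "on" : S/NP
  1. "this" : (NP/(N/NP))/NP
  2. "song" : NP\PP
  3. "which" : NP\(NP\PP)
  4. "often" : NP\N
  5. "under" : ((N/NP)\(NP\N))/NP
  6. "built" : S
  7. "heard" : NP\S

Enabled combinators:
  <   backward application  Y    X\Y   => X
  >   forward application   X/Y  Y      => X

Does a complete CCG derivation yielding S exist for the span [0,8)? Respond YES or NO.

YES

[0,8] S   >
  [0,1] "on" : S/NP
  [1,8] NP   >
    [1,4] NP/(N/NP)   >
      [1,2] "this" : (NP/(N/NP))/NP
      [2,4] NP   <
        [2,3] "song" : NP\PP
        [3,4] "which" : NP\(NP\PP)
    [4,8] N/NP   <
      [4,5] "often" : NP\N
      [5,8] (N/NP)\(NP\N)   >
        [5,6] "under" : ((N/NP)\(NP\N))/NP
        [6,8] NP   <
          [6,7] "built" : S
          [7,8] "heard" : NP\S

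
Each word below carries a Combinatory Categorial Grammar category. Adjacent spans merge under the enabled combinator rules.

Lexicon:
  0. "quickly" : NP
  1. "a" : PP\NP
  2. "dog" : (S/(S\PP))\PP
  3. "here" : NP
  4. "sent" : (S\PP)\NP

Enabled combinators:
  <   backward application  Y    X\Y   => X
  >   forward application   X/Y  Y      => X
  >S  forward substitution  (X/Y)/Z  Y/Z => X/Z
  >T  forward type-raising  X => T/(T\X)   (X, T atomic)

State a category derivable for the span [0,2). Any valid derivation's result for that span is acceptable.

[0,5] S   >
  [0,3] S/(S\PP)   <
    [0,2] PP   <
      [0,1] "quickly" : NP
      [1,2] "a" : PP\NP
    [2,3] "dog" : (S/(S\PP))\PP
  [3,5] S\PP   <
    [3,4] "here" : NP
    [4,5] "sent" : (S\PP)\NP

PP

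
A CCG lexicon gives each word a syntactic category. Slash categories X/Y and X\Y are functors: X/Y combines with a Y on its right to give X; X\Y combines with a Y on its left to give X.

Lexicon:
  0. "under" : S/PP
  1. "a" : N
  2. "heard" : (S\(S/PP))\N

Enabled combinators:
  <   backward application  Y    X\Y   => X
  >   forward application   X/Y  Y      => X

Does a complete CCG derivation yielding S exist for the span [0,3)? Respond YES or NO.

YES

[0,3] S   <
  [0,1] "under" : S/PP
  [1,3] S\(S/PP)   <
    [1,2] "a" : N
    [2,3] "heard" : (S\(S/PP))\N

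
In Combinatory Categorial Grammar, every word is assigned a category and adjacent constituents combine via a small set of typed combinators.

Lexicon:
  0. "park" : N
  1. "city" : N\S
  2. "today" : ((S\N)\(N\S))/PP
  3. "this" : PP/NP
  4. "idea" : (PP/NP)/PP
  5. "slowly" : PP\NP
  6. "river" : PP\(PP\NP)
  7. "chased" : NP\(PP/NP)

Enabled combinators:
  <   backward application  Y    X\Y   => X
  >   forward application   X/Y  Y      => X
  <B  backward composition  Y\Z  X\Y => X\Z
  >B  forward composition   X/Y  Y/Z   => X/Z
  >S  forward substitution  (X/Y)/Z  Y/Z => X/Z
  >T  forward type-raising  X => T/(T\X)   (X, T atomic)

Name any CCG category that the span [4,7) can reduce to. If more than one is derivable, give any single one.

[0,8] S   <
  [0,1] "park" : N
  [1,8] S\N   <
    [1,2] "city" : N\S
    [2,8] (S\N)\(N\S)   >
      [2,3] "today" : ((S\N)\(N\S))/PP
      [3,8] PP   >
        [3,4] "this" : PP/NP
        [4,8] NP   <
          [4,7] PP/NP   >
            [4,5] "idea" : (PP/NP)/PP
            [5,7] PP   <
              [5,6] "slowly" : PP\NP
              [6,7] "river" : PP\(PP\NP)
          [7,8] "chased" : NP\(PP/NP)

PP/NP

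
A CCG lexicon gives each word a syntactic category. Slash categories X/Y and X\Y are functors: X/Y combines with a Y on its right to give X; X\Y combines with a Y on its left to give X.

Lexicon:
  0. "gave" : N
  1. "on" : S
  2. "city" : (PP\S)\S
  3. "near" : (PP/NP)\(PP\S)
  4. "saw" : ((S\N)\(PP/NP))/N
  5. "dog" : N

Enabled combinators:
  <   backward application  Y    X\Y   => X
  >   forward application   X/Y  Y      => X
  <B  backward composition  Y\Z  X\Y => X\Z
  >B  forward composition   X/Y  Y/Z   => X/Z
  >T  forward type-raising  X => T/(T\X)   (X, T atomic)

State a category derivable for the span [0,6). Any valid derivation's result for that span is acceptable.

S

[0,6] S   <
  [0,1] "gave" : N
  [1,6] S\N   <
    [1,4] PP/NP   <
      [1,3] PP\S   <
        [1,2] "on" : S
        [2,3] "city" : (PP\S)\S
      [3,4] "near" : (PP/NP)\(PP\S)
    [4,6] (S\N)\(PP/NP)   >
      [4,5] "saw" : ((S\N)\(PP/NP))/N
      [5,6] "dog" : N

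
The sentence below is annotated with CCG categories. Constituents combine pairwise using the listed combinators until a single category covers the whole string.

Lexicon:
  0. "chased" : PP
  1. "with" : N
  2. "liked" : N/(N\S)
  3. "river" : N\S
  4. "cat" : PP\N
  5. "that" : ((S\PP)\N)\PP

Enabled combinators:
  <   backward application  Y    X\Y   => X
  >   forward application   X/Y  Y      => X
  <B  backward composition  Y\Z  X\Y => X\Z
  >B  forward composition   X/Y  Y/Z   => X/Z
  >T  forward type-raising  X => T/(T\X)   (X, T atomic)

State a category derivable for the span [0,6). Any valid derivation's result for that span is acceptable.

S

[0,6] S   <
  [0,1] "chased" : PP
  [1,6] S\PP   <
    [1,2] "with" : N
    [2,6] (S\PP)\N   <
      [2,5] PP   <
        [2,4] N   >
          [2,3] "liked" : N/(N\S)
          [3,4] "river" : N\S
        [4,5] "cat" : PP\N
      [5,6] "that" : ((S\PP)\N)\PP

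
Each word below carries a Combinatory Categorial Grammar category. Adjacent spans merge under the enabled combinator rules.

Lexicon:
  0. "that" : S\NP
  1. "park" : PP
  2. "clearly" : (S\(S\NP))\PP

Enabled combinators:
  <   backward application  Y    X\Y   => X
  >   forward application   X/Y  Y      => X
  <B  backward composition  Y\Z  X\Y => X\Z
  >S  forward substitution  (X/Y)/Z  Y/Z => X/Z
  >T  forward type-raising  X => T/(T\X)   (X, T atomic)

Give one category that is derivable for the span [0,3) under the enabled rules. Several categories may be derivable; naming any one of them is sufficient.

[0,3] S   <
  [0,1] "that" : S\NP
  [1,3] S\(S\NP)   <
    [1,2] "park" : PP
    [2,3] "clearly" : (S\(S\NP))\PP

S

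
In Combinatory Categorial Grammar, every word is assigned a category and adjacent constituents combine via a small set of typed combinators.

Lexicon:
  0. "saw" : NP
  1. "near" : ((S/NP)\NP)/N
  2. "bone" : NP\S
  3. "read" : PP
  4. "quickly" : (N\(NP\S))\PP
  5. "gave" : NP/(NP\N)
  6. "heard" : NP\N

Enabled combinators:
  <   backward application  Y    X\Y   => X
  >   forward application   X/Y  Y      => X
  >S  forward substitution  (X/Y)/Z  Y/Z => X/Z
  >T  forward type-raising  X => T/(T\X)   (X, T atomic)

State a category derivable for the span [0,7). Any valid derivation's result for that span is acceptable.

S

[0,7] S   >
  [0,5] S/NP   <
    [0,1] "saw" : NP
    [1,5] (S/NP)\NP   >
      [1,2] "near" : ((S/NP)\NP)/N
      [2,5] N   <
        [2,3] "bone" : NP\S
        [3,5] N\(NP\S)   <
          [3,4] "read" : PP
          [4,5] "quickly" : (N\(NP\S))\PP
  [5,7] NP   >
    [5,6] "gave" : NP/(NP\N)
    [6,7] "heard" : NP\N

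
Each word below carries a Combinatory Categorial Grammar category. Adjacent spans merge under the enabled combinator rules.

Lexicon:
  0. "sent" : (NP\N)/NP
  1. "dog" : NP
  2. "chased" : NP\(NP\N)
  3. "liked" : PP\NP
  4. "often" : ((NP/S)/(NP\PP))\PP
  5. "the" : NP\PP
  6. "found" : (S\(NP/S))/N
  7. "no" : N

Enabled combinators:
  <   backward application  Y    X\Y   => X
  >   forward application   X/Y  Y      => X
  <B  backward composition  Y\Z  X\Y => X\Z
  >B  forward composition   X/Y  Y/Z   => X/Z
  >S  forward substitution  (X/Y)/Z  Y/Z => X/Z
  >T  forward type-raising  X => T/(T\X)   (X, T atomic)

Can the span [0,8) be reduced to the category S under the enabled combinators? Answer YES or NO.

YES

[0,8] S   <
  [0,6] NP/S   >
    [0,5] (NP/S)/(NP\PP)   <
      [0,4] PP   <
        [0,3] NP   <
          [0,2] NP\N   >
            [0,1] "sent" : (NP\N)/NP
            [1,2] "dog" : NP
          [2,3] "chased" : NP\(NP\N)
        [3,4] "liked" : PP\NP
      [4,5] "often" : ((NP/S)/(NP\PP))\PP
    [5,6] "the" : NP\PP
  [6,8] S\(NP/S)   >
    [6,7] "found" : (S\(NP/S))/N
    [7,8] "no" : N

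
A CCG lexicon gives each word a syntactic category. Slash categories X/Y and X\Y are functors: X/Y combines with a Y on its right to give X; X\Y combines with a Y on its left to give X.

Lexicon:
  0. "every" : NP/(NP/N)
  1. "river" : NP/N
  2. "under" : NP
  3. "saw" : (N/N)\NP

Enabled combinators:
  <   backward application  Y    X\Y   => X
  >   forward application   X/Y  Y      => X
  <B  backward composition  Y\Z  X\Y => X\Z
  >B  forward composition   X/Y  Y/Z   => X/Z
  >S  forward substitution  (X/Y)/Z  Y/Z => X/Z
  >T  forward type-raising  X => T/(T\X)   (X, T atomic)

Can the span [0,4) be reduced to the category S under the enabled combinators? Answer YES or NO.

NO

NP/(NP/N) NP/N NP (N/N)\NP
CKY chart[0,4] = {N/(N\NP), NP, NP/(NP\NP), PP/(PP\NP), S/(S\NP)}; S ∉ chart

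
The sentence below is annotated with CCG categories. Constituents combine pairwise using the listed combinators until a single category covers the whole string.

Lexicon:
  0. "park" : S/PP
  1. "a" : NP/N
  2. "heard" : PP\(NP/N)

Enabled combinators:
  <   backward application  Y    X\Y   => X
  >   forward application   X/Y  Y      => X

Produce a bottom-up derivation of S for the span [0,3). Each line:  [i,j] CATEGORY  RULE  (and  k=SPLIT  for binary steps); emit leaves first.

[0,3] S   >
  [0,1] "park" : S/PP
  [1,3] PP   <
    [1,2] "a" : NP/N
    [2,3] "heard" : PP\(NP/N)

[0,1] S/PP  lex  "park"
[1,2] NP/N  lex  "a"
[2,3] PP\(NP/N)  lex  "heard"
[1,3] PP  <  k=2
[0,3] S  >  k=1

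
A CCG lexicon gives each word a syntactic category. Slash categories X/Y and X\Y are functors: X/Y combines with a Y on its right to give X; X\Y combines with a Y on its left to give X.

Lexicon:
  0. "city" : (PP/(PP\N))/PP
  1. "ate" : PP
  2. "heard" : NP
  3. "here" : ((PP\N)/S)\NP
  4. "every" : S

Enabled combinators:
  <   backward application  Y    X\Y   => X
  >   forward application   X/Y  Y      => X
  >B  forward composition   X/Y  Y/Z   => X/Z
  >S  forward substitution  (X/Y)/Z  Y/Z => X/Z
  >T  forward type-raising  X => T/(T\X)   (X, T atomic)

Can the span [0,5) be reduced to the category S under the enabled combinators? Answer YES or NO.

(PP/(PP\N))/PP PP NP ((PP\N)/S)\NP S
CKY chart[0,5] = {N/(N\PP), NP/(NP\PP), PP, PP/(PP\PP), PP/(S\S), S/(S\PP)}; S ∉ chart

NO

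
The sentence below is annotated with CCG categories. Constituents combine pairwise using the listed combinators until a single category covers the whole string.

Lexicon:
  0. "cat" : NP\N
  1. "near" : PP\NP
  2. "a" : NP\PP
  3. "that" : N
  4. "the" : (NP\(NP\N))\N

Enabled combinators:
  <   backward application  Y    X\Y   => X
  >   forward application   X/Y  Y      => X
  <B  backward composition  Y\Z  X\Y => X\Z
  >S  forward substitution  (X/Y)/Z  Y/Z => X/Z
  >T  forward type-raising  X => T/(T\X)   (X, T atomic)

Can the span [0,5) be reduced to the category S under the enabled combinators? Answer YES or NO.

NO

NP\N PP\NP NP\PP N (NP\(NP\N))\N
CKY chart[0,5] = {N/(N\NP), NP, NP/(NP\NP), PP/(PP\NP), S/(S\NP)}; S ∉ chart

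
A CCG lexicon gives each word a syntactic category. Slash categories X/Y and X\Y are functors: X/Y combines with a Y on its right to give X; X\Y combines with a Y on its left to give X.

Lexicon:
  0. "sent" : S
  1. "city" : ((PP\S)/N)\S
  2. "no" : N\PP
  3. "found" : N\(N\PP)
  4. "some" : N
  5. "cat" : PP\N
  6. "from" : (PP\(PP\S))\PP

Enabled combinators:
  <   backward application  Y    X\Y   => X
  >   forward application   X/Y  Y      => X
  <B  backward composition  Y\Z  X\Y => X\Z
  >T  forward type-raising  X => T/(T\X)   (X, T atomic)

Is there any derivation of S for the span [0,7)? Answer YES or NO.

NO

S ((PP\S)/N)\S N\PP N\(N\PP) N PP\N (PP\(PP\S))\PP
CKY chart[0,7] = {N/(N\PP), NP/(NP\PP), PP, PP/(PP\PP), S/(S\PP)}; S ∉ chart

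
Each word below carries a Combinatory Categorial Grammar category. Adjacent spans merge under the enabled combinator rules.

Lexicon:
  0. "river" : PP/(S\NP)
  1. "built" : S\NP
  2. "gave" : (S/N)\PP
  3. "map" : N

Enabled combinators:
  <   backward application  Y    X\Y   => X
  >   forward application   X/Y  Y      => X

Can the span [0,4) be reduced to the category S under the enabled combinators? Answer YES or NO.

[0,4] S   >
  [0,3] S/N   <
    [0,2] PP   >
      [0,1] "river" : PP/(S\NP)
      [1,2] "built" : S\NP
    [2,3] "gave" : (S/N)\PP
  [3,4] "map" : N

YES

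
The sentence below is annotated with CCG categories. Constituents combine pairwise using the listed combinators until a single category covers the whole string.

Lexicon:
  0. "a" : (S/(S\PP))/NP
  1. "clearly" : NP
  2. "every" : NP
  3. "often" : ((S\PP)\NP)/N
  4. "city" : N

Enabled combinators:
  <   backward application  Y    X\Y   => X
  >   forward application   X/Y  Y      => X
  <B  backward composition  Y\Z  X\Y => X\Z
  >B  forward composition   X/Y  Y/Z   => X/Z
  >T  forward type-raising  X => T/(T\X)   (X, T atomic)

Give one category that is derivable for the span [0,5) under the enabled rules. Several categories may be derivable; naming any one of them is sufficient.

S

[0,5] S   >
  [0,2] S/(S\PP)   >
    [0,1] "a" : (S/(S\PP))/NP
    [1,2] "clearly" : NP
  [2,5] S\PP   <
    [2,3] "every" : NP
    [3,5] (S\PP)\NP   >
      [3,4] "often" : ((S\PP)\NP)/N
      [4,5] "city" : N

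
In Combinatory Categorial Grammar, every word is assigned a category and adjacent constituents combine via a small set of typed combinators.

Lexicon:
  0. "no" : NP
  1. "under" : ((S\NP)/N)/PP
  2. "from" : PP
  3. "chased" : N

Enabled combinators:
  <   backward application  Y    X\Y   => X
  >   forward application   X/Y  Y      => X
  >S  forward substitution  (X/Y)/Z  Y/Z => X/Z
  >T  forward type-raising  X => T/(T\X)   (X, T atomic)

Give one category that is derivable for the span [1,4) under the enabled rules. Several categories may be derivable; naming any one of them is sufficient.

S\NP

[0,4] S   >
  [0,1] S/(S\NP)   >T
    [0,1] "no" : NP
  [1,4] S\NP   >
    [1,3] (S\NP)/N   >
      [1,2] "under" : ((S\NP)/N)/PP
      [2,3] "from" : PP
    [3,4] "chased" : N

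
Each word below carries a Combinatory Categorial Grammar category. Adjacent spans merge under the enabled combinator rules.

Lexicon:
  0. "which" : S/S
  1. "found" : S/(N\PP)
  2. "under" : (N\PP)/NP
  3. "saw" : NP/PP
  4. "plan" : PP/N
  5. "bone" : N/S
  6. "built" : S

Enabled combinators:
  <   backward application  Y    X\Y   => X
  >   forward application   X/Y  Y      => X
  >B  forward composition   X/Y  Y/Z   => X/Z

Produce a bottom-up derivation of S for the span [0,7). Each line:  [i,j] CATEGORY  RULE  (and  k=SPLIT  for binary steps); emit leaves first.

[0,1] S/S  lex  "which"
[1,2] S/(N\PP)  lex  "found"
[2,3] (N\PP)/NP  lex  "under"
[1,3] S/NP  >B  k=2
[3,4] NP/PP  lex  "saw"
[1,4] S/PP  >B  k=3
[0,4] S/PP  >B  k=1
[4,5] PP/N  lex  "plan"
[5,6] N/S  lex  "bone"
[6,7] S  lex  "built"
[5,7] N  >  k=6
[4,7] PP  >  k=5
[0,7] S  >  k=4

[0,7] S   >
  [0,4] S/PP   >B
    [0,1] "which" : S/S
    [1,4] S/PP   >B
      [1,3] S/NP   >B
        [1,2] "found" : S/(N\PP)
        [2,3] "under" : (N\PP)/NP
      [3,4] "saw" : NP/PP
  [4,7] PP   >
    [4,5] "plan" : PP/N
    [5,7] N   >
      [5,6] "bone" : N/S
      [6,7] "built" : S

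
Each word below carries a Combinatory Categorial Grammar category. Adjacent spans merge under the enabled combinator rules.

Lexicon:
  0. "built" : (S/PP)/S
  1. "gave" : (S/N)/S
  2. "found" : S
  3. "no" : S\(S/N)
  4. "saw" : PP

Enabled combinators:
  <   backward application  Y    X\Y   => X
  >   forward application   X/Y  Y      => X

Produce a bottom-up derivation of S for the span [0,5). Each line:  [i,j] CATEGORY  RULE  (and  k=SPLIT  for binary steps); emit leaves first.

[0,1] (S/PP)/S  lex  "built"
[1,2] (S/N)/S  lex  "gave"
[2,3] S  lex  "found"
[1,3] S/N  >  k=2
[3,4] S\(S/N)  lex  "no"
[1,4] S  <  k=3
[0,4] S/PP  >  k=1
[4,5] PP  lex  "saw"
[0,5] S  >  k=4

[0,5] S   >
  [0,4] S/PP   >
    [0,1] "built" : (S/PP)/S
    [1,4] S   <
      [1,3] S/N   >
        [1,2] "gave" : (S/N)/S
        [2,3] "found" : S
      [3,4] "no" : S\(S/N)
  [4,5] "saw" : PP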